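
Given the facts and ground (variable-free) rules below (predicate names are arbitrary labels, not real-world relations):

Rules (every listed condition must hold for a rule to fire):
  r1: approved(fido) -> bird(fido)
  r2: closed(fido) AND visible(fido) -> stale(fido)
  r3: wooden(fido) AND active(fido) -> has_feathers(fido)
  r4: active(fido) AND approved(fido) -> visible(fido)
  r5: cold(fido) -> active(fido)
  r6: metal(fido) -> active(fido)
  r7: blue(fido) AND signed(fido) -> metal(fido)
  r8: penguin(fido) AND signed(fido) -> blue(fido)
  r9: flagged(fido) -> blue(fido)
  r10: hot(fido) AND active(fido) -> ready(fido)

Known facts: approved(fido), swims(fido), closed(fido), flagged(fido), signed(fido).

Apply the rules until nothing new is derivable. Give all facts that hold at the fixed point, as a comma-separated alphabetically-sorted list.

active(fido), approved(fido), bird(fido), blue(fido), closed(fido), flagged(fido), metal(fido), signed(fido), stale(fido), swims(fido), visible(fido)

[1] r1 [approved(fido) -> bird(fido)]; r9 [flagged(fido) -> blue(fido)]. ⇒ new: bird(fido), blue(fido).
[2] r7 [blue(fido) AND signed(fido) -> metal(fido)]. ⇒ new: metal(fido).
[3] r6 [metal(fido) -> active(fido)]. ⇒ new: active(fido).
[4] r4 [active(fido) AND approved(fido) -> visible(fido)]. ⇒ new: visible(fido).
[5] r2 [closed(fido) AND visible(fido) -> stale(fido)]. ⇒ new: stale(fido).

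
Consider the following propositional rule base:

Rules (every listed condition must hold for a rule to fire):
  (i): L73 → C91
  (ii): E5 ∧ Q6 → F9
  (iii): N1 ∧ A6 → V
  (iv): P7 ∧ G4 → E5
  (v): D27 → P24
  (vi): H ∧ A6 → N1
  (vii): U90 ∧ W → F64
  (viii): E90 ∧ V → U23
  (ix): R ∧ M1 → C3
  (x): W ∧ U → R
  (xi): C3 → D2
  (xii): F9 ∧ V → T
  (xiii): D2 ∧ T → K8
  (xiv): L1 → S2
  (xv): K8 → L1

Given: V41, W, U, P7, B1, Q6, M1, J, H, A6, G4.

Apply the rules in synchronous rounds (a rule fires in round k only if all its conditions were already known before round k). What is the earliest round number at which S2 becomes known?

Round 1 fires (iv), (vi), (x), giving E5, N1, R.
Round 2 fires (ii), (iii), (ix), giving F9, V, C3.
Round 3 fires (xi), (xii), giving D2, T.
Round 4 fires (xiii), giving K8.
Round 5 fires (xv), giving L1.
Round 6 fires (xiv), giving S2.
S2 first appears in round 6.

6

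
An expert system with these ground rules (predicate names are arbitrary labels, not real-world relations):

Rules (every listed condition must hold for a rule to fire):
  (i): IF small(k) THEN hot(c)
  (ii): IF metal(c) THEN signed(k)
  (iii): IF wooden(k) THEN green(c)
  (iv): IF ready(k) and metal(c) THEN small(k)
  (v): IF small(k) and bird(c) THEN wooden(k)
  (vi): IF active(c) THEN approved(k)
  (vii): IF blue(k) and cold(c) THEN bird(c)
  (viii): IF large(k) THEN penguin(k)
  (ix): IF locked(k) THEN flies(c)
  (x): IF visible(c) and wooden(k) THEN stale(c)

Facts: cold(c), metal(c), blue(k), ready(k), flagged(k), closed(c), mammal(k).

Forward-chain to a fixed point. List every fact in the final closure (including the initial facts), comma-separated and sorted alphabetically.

bird(c), blue(k), closed(c), cold(c), flagged(k), green(c), hot(c), mammal(k), metal(c), ready(k), signed(k), small(k), wooden(k)

Round 1 — (ii), (iv), (vii), derive signed(k), small(k), bird(c).
Round 2 — (i), (v), derive hot(c), wooden(k).
Round 3 — (iii), derive green(c).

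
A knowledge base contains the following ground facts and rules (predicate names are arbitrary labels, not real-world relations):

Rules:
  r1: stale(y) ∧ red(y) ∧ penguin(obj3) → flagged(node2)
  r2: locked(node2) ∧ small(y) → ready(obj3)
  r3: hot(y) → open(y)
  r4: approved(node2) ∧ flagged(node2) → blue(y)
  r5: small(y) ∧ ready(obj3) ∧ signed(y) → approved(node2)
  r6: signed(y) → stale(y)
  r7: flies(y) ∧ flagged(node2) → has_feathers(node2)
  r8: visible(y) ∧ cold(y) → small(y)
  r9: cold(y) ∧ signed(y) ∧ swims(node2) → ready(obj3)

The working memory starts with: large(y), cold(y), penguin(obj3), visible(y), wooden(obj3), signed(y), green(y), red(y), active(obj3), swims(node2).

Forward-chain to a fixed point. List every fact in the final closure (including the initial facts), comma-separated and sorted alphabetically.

Round 1: r6 [signed(y) → stale(y)]; r8 [visible(y) ∧ cold(y) → small(y)]; r9 [cold(y) ∧ signed(y) ∧ swims(node2) → ready(obj3)]. New: stale(y), small(y), ready(obj3).
Round 2: r1 [stale(y) ∧ red(y) ∧ penguin(obj3) → flagged(node2)]; r5 [small(y) ∧ ready(obj3) ∧ signed(y) → approved(node2)]. New: flagged(node2), approved(node2).
Round 3: r4 [approved(node2) ∧ flagged(node2) → blue(y)]. New: blue(y).

active(obj3), approved(node2), blue(y), cold(y), flagged(node2), green(y), large(y), penguin(obj3), ready(obj3), red(y), signed(y), small(y), stale(y), swims(node2), visible(y), wooden(obj3)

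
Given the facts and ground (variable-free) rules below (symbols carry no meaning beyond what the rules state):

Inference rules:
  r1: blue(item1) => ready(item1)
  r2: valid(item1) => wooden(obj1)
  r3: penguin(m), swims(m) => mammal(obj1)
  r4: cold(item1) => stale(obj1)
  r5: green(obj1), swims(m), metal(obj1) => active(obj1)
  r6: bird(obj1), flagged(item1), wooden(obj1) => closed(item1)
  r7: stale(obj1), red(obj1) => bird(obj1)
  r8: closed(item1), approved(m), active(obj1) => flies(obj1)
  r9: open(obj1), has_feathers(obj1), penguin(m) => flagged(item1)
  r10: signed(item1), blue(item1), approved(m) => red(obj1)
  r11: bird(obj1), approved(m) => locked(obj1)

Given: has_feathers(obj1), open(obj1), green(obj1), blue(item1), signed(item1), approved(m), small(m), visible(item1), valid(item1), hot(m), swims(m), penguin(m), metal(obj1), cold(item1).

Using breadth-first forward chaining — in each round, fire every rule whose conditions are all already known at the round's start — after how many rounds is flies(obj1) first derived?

Round 1 fires r1, r2, r3, r4, r5, r9, r10, giving ready(item1), wooden(obj1), mammal(obj1), stale(obj1), active(obj1), flagged(item1), red(obj1).
Round 2 fires r7, giving bird(obj1).
Round 3 fires r6, r11, giving closed(item1), locked(obj1).
Round 4 fires r8, giving flies(obj1).
flies(obj1) first appears in round 4.

4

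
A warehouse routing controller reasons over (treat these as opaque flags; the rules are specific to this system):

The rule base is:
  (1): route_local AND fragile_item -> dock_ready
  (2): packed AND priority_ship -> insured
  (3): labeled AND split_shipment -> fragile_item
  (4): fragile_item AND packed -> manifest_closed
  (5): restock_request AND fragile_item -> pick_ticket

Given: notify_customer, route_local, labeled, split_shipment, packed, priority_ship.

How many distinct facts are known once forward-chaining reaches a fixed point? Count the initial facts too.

Round 1 — (2), (3), derive insured, fragile_item.
Round 2 — (1), (4), derive dock_ready, manifest_closed.
Closure: {dock_ready, fragile_item, insured, labeled, manifest_closed, notify_customer, packed, priority_ship, route_local, split_shipment} — 10 facts.

10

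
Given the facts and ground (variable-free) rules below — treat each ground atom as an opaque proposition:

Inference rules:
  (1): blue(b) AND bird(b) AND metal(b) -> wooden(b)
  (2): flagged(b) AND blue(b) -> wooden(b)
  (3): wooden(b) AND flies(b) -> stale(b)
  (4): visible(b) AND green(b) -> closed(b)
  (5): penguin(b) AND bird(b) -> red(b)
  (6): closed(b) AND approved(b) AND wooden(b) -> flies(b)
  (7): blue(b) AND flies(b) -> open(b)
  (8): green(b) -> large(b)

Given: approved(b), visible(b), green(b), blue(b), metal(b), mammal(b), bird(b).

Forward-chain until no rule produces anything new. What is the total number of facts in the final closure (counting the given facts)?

Round 1 fires (1), (4), (8), giving wooden(b), closed(b), large(b).
Round 2 fires (6), giving flies(b).
Round 3 fires (3), (7), giving stale(b), open(b).
Closure: {approved(b), bird(b), blue(b), closed(b), flies(b), green(b), large(b), mammal(b), metal(b), open(b), stale(b), visible(b), wooden(b)} — 13 facts.

13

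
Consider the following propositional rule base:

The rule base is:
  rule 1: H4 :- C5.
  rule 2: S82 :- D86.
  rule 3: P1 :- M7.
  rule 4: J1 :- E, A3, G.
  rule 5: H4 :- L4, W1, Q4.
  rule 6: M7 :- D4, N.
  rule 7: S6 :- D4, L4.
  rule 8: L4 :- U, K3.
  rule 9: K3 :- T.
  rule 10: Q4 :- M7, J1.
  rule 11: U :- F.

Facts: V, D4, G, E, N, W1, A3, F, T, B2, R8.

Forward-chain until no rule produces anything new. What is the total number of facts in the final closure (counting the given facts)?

Round 1: rule 4 [J1 :- E, A3, G.]; rule 6 [M7 :- D4, N.]; rule 9 [K3 :- T.]; rule 11 [U :- F.]. New: J1, M7, K3, U.
Round 2: rule 3 [P1 :- M7.]; rule 8 [L4 :- U, K3.]; rule 10 [Q4 :- M7, J1.]. New: P1, L4, Q4.
Round 3: rule 5 [H4 :- L4, W1, Q4.]; rule 7 [S6 :- D4, L4.]. New: H4, S6.
Closure: {A3, B2, D4, E, F, G, H4, J1, K3, L4, M7, N, P1, Q4, R8, S6, T, U, V, W1} — 20 facts.

20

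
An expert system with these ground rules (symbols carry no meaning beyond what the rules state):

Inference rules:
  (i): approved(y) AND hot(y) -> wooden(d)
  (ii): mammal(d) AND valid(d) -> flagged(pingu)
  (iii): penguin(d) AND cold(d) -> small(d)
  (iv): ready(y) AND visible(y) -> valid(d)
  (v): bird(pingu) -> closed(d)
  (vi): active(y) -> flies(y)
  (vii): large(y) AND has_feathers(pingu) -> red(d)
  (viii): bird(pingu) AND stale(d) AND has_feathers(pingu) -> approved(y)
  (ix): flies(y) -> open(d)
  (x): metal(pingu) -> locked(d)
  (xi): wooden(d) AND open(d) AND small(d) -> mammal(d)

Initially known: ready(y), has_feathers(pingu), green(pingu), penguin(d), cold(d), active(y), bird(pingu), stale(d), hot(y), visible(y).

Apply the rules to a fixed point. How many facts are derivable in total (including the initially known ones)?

Round 1: (iii) [penguin(d) AND cold(d) -> small(d)]; (iv) [ready(y) AND visible(y) -> valid(d)]; (v) [bird(pingu) -> closed(d)]; (vi) [active(y) -> flies(y)]; (viii) [bird(pingu) AND stale(d) AND has_feathers(pingu) -> approved(y)]. Adds small(d), valid(d), closed(d), flies(y), approved(y).
Round 2: (i) [approved(y) AND hot(y) -> wooden(d)]; (ix) [flies(y) -> open(d)]. Adds wooden(d), open(d).
Round 3: (xi) [wooden(d) AND open(d) AND small(d) -> mammal(d)]. Adds mammal(d).
Round 4: (ii) [mammal(d) AND valid(d) -> flagged(pingu)]. Adds flagged(pingu).
Closure: {active(y), approved(y), bird(pingu), closed(d), cold(d), flagged(pingu), flies(y), green(pingu), has_feathers(pingu), hot(y), mammal(d), open(d), penguin(d), ready(y), small(d), stale(d), valid(d), visible(y), wooden(d)} — 19 facts.

19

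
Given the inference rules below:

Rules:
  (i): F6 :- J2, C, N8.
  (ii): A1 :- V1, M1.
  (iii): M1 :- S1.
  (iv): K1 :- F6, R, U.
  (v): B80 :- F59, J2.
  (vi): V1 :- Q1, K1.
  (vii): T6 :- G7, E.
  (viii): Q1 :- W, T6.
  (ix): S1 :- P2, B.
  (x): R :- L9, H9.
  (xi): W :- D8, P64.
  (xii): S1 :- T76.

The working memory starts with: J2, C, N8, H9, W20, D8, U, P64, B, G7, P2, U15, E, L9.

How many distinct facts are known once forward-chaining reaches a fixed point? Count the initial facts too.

24

Round 1: (i) [F6 :- J2, C, N8.]; (vii) [T6 :- G7, E.]; (ix) [S1 :- P2, B.]; (x) [R :- L9, H9.]; (xi) [W :- D8, P64.]. Adds F6, T6, S1, R, W.
Round 2: (iii) [M1 :- S1.]; (iv) [K1 :- F6, R, U.]; (viii) [Q1 :- W, T6.]. Adds M1, K1, Q1.
Round 3: (vi) [V1 :- Q1, K1.]. Adds V1.
Round 4: (ii) [A1 :- V1, M1.]. Adds A1.
Closure: {A1, B, C, D8, E, F6, G7, H9, J2, K1, L9, M1, N8, P2, P64, Q1, R, S1, T6, U, U15, V1, W, W20} — 24 facts.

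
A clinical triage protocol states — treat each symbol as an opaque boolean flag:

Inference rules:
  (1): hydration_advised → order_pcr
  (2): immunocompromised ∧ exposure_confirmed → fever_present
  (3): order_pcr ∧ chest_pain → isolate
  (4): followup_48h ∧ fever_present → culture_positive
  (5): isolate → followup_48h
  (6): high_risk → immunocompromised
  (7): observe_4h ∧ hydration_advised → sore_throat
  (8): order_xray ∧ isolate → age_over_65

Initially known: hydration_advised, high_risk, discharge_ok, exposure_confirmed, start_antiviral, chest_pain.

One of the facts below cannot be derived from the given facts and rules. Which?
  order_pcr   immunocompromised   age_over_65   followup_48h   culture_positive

age_over_65

Round 1: (1) [hydration_advised → order_pcr]; (6) [high_risk → immunocompromised]. New: order_pcr, immunocompromised.
Round 2: (2) [immunocompromised ∧ exposure_confirmed → fever_present]; (3) [order_pcr ∧ chest_pain → isolate]. New: fever_present, isolate.
Round 3: (5) [isolate → followup_48h]. New: followup_48h.
Round 4: (4) [followup_48h ∧ fever_present → culture_positive]. New: culture_positive.
Derived: order_pcr (round 1), immunocompromised (round 1), followup_48h (round 3), culture_positive (round 4). age_over_65 never appears in any round.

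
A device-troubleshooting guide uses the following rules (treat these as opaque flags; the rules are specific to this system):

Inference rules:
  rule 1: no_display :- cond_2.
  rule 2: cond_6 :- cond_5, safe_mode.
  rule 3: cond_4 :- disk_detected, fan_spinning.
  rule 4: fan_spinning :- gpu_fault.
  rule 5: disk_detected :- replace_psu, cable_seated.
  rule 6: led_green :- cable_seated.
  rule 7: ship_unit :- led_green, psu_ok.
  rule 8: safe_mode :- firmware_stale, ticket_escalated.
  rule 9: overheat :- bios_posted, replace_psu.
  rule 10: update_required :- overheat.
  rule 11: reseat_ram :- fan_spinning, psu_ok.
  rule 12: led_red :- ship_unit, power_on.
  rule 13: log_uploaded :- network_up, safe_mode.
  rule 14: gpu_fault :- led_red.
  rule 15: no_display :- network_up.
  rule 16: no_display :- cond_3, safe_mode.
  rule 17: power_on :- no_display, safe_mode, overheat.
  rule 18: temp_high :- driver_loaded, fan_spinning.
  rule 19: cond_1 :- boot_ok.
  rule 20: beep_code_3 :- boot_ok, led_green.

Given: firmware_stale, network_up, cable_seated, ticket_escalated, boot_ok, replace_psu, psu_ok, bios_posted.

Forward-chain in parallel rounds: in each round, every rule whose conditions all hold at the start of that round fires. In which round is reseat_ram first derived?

Round 1: rule 5 [disk_detected :- replace_psu, cable_seated.]; rule 6 [led_green :- cable_seated.]; rule 8 [safe_mode :- firmware_stale, ticket_escalated.]; rule 9 [overheat :- bios_posted, replace_psu.]; rule 15 [no_display :- network_up.]; rule 19 [cond_1 :- boot_ok.]. Adds disk_detected, led_green, safe_mode, overheat, no_display, cond_1.
Round 2: rule 7 [ship_unit :- led_green, psu_ok.]; rule 10 [update_required :- overheat.]; rule 13 [log_uploaded :- network_up, safe_mode.]; rule 17 [power_on :- no_display, safe_mode, overheat.]; rule 20 [beep_code_3 :- boot_ok, led_green.]. Adds ship_unit, update_required, log_uploaded, power_on, beep_code_3.
Round 3: rule 12 [led_red :- ship_unit, power_on.]. Adds led_red.
Round 4: rule 14 [gpu_fault :- led_red.]. Adds gpu_fault.
Round 5: rule 4 [fan_spinning :- gpu_fault.]. Adds fan_spinning.
Round 6: rule 3 [cond_4 :- disk_detected, fan_spinning.]; rule 11 [reseat_ram :- fan_spinning, psu_ok.]. Adds cond_4, reseat_ram.
reseat_ram first appears in round 6.

6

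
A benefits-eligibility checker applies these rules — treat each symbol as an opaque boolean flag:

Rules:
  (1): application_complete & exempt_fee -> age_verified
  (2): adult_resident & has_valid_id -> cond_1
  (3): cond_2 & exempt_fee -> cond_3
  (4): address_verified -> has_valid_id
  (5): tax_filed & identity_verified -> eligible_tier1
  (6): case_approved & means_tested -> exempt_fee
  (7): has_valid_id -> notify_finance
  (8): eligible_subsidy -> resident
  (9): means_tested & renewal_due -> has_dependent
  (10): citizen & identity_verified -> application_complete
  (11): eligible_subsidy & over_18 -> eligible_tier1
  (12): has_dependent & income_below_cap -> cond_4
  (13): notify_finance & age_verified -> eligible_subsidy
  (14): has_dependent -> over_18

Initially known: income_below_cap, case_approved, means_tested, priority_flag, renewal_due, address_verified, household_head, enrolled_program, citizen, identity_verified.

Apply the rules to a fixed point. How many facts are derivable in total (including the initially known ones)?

Round 1 fires (4), (6), (9), (10), giving has_valid_id, exempt_fee, has_dependent, application_complete.
Round 2 fires (1), (7), (12), (14), giving age_verified, notify_finance, cond_4, over_18.
Round 3 fires (13), giving eligible_subsidy.
Round 4 fires (8), (11), giving resident, eligible_tier1.
Closure: {address_verified, age_verified, application_complete, case_approved, citizen, cond_4, eligible_subsidy, eligible_tier1, enrolled_program, exempt_fee, has_dependent, has_valid_id, household_head, identity_verified, income_below_cap, means_tested, notify_finance, over_18, priority_flag, renewal_due, resident} — 21 facts.

21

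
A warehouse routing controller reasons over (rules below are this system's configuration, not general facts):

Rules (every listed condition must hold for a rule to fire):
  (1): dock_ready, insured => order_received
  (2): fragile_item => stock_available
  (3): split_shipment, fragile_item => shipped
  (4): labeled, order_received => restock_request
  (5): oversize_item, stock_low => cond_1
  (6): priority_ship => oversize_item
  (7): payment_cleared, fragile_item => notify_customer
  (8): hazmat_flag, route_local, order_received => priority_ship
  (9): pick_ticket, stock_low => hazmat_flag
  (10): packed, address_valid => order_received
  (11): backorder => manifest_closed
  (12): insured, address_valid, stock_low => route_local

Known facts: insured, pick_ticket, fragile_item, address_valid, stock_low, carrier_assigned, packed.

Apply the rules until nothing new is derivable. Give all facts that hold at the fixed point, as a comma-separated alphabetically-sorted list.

[1] (2) [fragile_item => stock_available]; (9) [pick_ticket, stock_low => hazmat_flag]; (10) [packed, address_valid => order_received]; (12) [insured, address_valid, stock_low => route_local]. ⇒ new: stock_available, hazmat_flag, order_received, route_local.
[2] (8) [hazmat_flag, route_local, order_received => priority_ship]. ⇒ new: priority_ship.
[3] (6) [priority_ship => oversize_item]. ⇒ new: oversize_item.
[4] (5) [oversize_item, stock_low => cond_1]. ⇒ new: cond_1.

address_valid, carrier_assigned, cond_1, fragile_item, hazmat_flag, insured, order_received, oversize_item, packed, pick_ticket, priority_ship, route_local, stock_available, stock_low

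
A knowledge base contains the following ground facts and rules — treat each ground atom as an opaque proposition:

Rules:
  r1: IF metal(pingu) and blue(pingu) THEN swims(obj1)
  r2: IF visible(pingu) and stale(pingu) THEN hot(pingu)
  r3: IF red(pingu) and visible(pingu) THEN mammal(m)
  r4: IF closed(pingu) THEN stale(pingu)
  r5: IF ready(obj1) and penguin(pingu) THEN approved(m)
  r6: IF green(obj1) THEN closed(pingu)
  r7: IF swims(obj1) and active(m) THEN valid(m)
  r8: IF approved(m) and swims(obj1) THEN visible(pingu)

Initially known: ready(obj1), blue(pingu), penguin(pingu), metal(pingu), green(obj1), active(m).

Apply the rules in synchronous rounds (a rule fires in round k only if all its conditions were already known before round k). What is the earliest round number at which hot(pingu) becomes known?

[1] r1 [IF metal(pingu) and blue(pingu) THEN swims(obj1)]; r5 [IF ready(obj1) and penguin(pingu) THEN approved(m)]; r6 [IF green(obj1) THEN closed(pingu)]. ⇒ new: swims(obj1), approved(m), closed(pingu).
[2] r4 [IF closed(pingu) THEN stale(pingu)]; r7 [IF swims(obj1) and active(m) THEN valid(m)]; r8 [IF approved(m) and swims(obj1) THEN visible(pingu)]. ⇒ new: stale(pingu), valid(m), visible(pingu).
[3] r2 [IF visible(pingu) and stale(pingu) THEN hot(pingu)]. ⇒ new: hot(pingu).
hot(pingu) first appears in round 3.

3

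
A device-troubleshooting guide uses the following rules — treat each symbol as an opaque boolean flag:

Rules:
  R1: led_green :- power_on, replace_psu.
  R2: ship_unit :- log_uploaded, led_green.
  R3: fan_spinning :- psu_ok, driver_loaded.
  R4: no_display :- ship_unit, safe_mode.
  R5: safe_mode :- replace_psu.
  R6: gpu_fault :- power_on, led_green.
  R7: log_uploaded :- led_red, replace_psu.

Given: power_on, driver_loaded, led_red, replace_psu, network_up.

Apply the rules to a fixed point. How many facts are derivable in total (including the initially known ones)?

11

Round 1 fires R1, R5, R7, giving led_green, safe_mode, log_uploaded.
Round 2 fires R2, R6, giving ship_unit, gpu_fault.
Round 3 fires R4, giving no_display.
Closure: {driver_loaded, gpu_fault, led_green, led_red, log_uploaded, network_up, no_display, power_on, replace_psu, safe_mode, ship_unit} — 11 facts.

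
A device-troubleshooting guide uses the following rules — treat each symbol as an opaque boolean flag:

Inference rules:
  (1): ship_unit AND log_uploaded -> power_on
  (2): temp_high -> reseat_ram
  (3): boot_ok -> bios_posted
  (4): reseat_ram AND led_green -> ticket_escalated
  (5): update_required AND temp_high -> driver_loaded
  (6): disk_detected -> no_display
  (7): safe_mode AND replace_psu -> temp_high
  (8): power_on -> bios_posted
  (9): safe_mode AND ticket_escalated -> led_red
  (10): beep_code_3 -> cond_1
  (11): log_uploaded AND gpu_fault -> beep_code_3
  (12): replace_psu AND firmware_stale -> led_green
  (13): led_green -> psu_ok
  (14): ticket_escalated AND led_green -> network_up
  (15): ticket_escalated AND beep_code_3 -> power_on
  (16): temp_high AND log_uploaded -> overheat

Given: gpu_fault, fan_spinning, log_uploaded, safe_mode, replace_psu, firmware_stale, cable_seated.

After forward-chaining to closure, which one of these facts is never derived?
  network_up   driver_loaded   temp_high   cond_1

driver_loaded

Round 1 fires (7), (11), (12), giving temp_high, beep_code_3, led_green.
Round 2 fires (2), (10), (13), (16), giving reseat_ram, cond_1, psu_ok, overheat.
Round 3 fires (4), giving ticket_escalated.
Round 4 fires (9), (14), (15), giving led_red, network_up, power_on.
Round 5 fires (8), giving bios_posted.
Derived: cond_1 (round 2), network_up (round 4), temp_high (round 1). driver_loaded never appears in any round.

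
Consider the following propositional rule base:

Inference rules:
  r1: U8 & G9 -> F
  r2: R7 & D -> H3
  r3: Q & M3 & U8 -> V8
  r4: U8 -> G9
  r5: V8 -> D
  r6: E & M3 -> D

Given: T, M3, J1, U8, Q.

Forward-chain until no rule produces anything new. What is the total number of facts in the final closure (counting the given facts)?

9

Round 1 — r3, r4, derive V8, G9.
Round 2 — r1, r5, derive F, D.
Closure: {D, F, G9, J1, M3, Q, T, U8, V8} — 9 facts.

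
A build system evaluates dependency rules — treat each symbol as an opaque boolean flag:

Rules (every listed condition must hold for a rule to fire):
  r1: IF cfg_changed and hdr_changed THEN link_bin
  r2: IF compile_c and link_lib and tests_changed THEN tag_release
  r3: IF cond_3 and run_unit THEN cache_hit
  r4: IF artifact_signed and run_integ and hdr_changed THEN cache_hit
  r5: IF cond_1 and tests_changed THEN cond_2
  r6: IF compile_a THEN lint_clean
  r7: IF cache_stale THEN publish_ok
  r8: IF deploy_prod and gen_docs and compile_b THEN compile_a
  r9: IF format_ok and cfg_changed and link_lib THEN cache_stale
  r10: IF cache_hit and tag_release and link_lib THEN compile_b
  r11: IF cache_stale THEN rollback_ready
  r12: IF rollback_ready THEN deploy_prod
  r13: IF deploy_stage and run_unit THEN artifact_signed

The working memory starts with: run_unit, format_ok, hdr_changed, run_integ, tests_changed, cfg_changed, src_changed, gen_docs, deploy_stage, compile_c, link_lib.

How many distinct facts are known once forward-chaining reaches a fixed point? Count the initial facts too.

Round 1 fires r1, r2, r9, r13, giving link_bin, tag_release, cache_stale, artifact_signed.
Round 2 fires r4, r7, r11, giving cache_hit, publish_ok, rollback_ready.
Round 3 fires r10, r12, giving compile_b, deploy_prod.
Round 4 fires r8, giving compile_a.
Round 5 fires r6, giving lint_clean.
Closure: {artifact_signed, cache_hit, cache_stale, cfg_changed, compile_a, compile_b, compile_c, deploy_prod, deploy_stage, format_ok, gen_docs, hdr_changed, link_bin, link_lib, lint_clean, publish_ok, rollback_ready, run_integ, run_unit, src_changed, tag_release, tests_changed} — 22 facts.

22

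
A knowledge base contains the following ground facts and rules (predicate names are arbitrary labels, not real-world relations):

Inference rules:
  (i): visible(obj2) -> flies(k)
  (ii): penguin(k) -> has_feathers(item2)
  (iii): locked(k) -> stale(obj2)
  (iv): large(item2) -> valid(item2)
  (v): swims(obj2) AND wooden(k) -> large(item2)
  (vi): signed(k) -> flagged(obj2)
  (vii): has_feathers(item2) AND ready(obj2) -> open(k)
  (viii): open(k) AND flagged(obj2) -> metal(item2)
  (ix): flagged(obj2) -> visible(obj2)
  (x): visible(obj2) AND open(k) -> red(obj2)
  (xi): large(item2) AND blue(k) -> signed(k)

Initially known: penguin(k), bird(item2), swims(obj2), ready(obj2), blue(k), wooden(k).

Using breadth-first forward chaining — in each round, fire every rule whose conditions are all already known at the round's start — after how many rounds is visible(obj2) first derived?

4

[1] (ii) [penguin(k) -> has_feathers(item2)]; (v) [swims(obj2) AND wooden(k) -> large(item2)]. ⇒ new: has_feathers(item2), large(item2).
[2] (iv) [large(item2) -> valid(item2)]; (vii) [has_feathers(item2) AND ready(obj2) -> open(k)]; (xi) [large(item2) AND blue(k) -> signed(k)]. ⇒ new: valid(item2), open(k), signed(k).
[3] (vi) [signed(k) -> flagged(obj2)]. ⇒ new: flagged(obj2).
[4] (viii) [open(k) AND flagged(obj2) -> metal(item2)]; (ix) [flagged(obj2) -> visible(obj2)]. ⇒ new: metal(item2), visible(obj2).
visible(obj2) first appears in round 4.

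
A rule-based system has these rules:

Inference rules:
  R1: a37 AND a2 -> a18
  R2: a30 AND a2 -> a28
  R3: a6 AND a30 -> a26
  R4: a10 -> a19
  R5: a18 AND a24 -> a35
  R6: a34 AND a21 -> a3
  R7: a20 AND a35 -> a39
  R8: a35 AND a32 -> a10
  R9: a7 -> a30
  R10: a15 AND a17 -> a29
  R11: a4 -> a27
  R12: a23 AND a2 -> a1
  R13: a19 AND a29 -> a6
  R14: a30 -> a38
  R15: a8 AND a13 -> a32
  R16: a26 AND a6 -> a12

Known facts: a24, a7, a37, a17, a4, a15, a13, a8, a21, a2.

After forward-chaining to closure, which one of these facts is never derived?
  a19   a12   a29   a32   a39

[1] R1 [a37 AND a2 -> a18]; R9 [a7 -> a30]; R10 [a15 AND a17 -> a29]; R11 [a4 -> a27]; R15 [a8 AND a13 -> a32]. ⇒ new: a18, a30, a29, a27, a32.
[2] R2 [a30 AND a2 -> a28]; R5 [a18 AND a24 -> a35]; R14 [a30 -> a38]. ⇒ new: a28, a35, a38.
[3] R8 [a35 AND a32 -> a10]. ⇒ new: a10.
[4] R4 [a10 -> a19]. ⇒ new: a19.
[5] R13 [a19 AND a29 -> a6]. ⇒ new: a6.
[6] R3 [a6 AND a30 -> a26]. ⇒ new: a26.
[7] R16 [a26 AND a6 -> a12]. ⇒ new: a12.
Derived: a19 (round 4), a32 (round 1), a12 (round 7), a29 (round 1). a39 never appears in any round.

a39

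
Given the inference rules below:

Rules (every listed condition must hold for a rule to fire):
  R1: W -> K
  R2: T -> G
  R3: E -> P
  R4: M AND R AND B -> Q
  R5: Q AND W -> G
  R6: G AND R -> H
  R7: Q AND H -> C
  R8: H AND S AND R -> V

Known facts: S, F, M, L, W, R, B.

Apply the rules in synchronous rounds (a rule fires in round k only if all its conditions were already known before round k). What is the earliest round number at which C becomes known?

[1] R1 [W -> K]; R4 [M AND R AND B -> Q]. ⇒ new: K, Q.
[2] R5 [Q AND W -> G]. ⇒ new: G.
[3] R6 [G AND R -> H]. ⇒ new: H.
[4] R7 [Q AND H -> C]; R8 [H AND S AND R -> V]. ⇒ new: C, V.
C first appears in round 4.

4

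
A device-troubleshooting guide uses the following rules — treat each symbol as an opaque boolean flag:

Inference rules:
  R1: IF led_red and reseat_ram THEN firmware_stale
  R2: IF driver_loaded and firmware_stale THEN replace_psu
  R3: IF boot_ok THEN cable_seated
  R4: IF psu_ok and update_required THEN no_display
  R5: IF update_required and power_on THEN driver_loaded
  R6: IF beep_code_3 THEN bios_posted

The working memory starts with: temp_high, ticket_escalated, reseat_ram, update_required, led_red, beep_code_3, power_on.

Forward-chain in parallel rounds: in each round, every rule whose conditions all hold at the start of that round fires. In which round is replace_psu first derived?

Round 1: R1 [IF led_red and reseat_ram THEN firmware_stale]; R5 [IF update_required and power_on THEN driver_loaded]; R6 [IF beep_code_3 THEN bios_posted]. Adds firmware_stale, driver_loaded, bios_posted.
Round 2: R2 [IF driver_loaded and firmware_stale THEN replace_psu]. Adds replace_psu.
replace_psu first appears in round 2.

2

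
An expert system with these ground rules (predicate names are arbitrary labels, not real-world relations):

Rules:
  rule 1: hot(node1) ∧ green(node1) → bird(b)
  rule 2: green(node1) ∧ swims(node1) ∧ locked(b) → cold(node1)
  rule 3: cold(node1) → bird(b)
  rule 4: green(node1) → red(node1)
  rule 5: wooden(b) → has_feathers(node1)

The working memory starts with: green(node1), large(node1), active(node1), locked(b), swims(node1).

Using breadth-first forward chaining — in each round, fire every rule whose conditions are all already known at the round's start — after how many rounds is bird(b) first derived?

Round 1: rule 2 [green(node1) ∧ swims(node1) ∧ locked(b) → cold(node1)]; rule 4 [green(node1) → red(node1)]. Adds cold(node1), red(node1).
Round 2: rule 3 [cold(node1) → bird(b)]. Adds bird(b).
bird(b) first appears in round 2.

2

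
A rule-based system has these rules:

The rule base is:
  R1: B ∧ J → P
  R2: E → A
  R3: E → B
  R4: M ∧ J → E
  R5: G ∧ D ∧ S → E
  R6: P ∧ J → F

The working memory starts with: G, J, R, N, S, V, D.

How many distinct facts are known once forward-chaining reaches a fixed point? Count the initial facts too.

Round 1 fires R5, giving E.
Round 2 fires R2, R3, giving A, B.
Round 3 fires R1, giving P.
Round 4 fires R6, giving F.
Closure: {A, B, D, E, F, G, J, N, P, R, S, V} — 12 facts.

12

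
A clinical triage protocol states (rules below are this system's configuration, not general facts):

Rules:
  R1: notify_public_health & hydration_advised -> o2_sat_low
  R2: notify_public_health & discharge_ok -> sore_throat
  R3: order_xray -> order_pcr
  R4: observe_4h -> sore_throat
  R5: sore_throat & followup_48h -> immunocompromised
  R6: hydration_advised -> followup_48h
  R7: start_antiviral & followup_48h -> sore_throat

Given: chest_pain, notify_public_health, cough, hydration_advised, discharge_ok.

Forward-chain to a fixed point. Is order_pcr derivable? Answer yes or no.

Round 1 fires R1, R2, R6, giving o2_sat_low, sore_throat, followup_48h.
Round 2 fires R5, giving immunocompromised.
Fixed point reached. order_pcr is concluded only by R3; R3 needs order_xray (never derived).

no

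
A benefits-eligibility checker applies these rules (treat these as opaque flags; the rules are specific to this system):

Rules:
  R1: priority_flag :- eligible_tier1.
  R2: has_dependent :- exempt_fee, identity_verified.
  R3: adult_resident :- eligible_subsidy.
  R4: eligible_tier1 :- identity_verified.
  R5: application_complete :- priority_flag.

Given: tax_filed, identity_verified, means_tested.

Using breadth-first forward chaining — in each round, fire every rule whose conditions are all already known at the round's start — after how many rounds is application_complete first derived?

3

Round 1 — R4, derive eligible_tier1.
Round 2 — R1, derive priority_flag.
Round 3 — R5, derive application_complete.
application_complete first appears in round 3.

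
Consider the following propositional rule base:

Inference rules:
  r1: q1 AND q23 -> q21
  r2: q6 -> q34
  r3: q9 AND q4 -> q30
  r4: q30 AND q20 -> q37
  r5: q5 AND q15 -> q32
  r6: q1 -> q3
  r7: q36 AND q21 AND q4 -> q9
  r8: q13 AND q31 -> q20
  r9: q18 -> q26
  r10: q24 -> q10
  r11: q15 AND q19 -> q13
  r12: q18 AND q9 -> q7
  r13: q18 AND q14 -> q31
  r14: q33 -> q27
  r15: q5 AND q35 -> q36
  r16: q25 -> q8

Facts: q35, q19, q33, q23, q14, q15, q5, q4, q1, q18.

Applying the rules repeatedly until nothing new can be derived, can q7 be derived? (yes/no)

yes

Round 1 — r1, r5, r6, r9, r11, r13, r14, r15, derive q21, q32, q3, q26, q13, q31, q27, q36.
Round 2 — r7, r8, derive q9, q20.
Round 3 — r3, r12, derive q30, q7.
Round 4 — r4, derive q37.
q7 appears in round 3, so it is derivable.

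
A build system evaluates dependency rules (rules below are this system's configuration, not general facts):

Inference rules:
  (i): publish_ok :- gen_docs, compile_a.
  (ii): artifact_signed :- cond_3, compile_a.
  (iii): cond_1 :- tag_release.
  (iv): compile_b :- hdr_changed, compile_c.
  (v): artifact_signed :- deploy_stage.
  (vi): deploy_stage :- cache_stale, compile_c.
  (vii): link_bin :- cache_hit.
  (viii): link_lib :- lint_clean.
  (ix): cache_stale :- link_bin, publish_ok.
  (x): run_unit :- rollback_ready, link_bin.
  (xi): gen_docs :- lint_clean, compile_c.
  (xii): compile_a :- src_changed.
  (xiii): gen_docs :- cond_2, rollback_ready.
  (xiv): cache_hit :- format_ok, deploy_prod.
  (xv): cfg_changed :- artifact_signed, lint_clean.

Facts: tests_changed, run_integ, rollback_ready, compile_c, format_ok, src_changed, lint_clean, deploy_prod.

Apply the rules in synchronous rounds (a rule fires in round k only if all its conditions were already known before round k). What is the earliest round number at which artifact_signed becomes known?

Round 1 — (viii), (xi), (xii), (xiv), derive link_lib, gen_docs, compile_a, cache_hit.
Round 2 — (i), (vii), derive publish_ok, link_bin.
Round 3 — (ix), (x), derive cache_stale, run_unit.
Round 4 — (vi), derive deploy_stage.
Round 5 — (v), derive artifact_signed.
artifact_signed first appears in round 5.

5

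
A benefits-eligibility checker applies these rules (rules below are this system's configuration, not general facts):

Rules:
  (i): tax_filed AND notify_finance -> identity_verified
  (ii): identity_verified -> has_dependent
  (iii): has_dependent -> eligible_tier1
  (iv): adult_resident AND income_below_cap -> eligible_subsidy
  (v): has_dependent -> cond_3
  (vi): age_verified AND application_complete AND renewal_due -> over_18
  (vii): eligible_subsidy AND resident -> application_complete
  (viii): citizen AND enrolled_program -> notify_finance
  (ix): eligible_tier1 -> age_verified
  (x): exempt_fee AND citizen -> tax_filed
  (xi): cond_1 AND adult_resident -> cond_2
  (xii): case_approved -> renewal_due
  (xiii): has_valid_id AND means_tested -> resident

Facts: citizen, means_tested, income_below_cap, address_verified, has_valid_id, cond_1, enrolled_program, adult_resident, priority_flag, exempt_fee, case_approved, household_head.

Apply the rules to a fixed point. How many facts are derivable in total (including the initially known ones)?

25

Round 1: (iv) [adult_resident AND income_below_cap -> eligible_subsidy]; (viii) [citizen AND enrolled_program -> notify_finance]; (x) [exempt_fee AND citizen -> tax_filed]; (xi) [cond_1 AND adult_resident -> cond_2]; (xii) [case_approved -> renewal_due]; (xiii) [has_valid_id AND means_tested -> resident]. New: eligible_subsidy, notify_finance, tax_filed, cond_2, renewal_due, resident.
Round 2: (i) [tax_filed AND notify_finance -> identity_verified]; (vii) [eligible_subsidy AND resident -> application_complete]. New: identity_verified, application_complete.
Round 3: (ii) [identity_verified -> has_dependent]. New: has_dependent.
Round 4: (iii) [has_dependent -> eligible_tier1]; (v) [has_dependent -> cond_3]. New: eligible_tier1, cond_3.
Round 5: (ix) [eligible_tier1 -> age_verified]. New: age_verified.
Round 6: (vi) [age_verified AND application_complete AND renewal_due -> over_18]. New: over_18.
Closure: {address_verified, adult_resident, age_verified, application_complete, case_approved, citizen, cond_1, cond_2, cond_3, eligible_subsidy, eligible_tier1, enrolled_program, exempt_fee, has_dependent, has_valid_id, household_head, identity_verified, income_below_cap, means_tested, notify_finance, over_18, priority_flag, renewal_due, resident, tax_filed} — 25 facts.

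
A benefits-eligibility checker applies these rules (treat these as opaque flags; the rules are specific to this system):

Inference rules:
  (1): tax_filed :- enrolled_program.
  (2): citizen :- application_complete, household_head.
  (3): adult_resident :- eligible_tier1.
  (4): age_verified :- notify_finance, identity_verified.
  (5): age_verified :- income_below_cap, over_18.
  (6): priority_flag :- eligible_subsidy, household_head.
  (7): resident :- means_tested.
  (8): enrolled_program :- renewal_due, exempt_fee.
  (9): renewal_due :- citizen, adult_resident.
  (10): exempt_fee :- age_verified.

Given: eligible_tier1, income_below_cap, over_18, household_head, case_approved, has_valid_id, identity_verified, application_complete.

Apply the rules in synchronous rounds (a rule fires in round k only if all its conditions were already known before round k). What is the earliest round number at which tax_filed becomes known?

4

Round 1: (2) [citizen :- application_complete, household_head.]; (3) [adult_resident :- eligible_tier1.]; (5) [age_verified :- income_below_cap, over_18.]. Adds citizen, adult_resident, age_verified.
Round 2: (9) [renewal_due :- citizen, adult_resident.]; (10) [exempt_fee :- age_verified.]. Adds renewal_due, exempt_fee.
Round 3: (8) [enrolled_program :- renewal_due, exempt_fee.]. Adds enrolled_program.
Round 4: (1) [tax_filed :- enrolled_program.]. Adds tax_filed.
tax_filed first appears in round 4.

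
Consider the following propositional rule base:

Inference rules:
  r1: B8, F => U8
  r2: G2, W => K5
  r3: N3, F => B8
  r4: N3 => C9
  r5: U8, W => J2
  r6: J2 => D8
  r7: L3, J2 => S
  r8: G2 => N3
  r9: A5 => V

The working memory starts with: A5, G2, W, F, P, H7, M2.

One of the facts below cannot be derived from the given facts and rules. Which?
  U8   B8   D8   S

Round 1: r2 [G2, W => K5]; r8 [G2 => N3]; r9 [A5 => V]. Adds K5, N3, V.
Round 2: r3 [N3, F => B8]; r4 [N3 => C9]. Adds B8, C9.
Round 3: r1 [B8, F => U8]. Adds U8.
Round 4: r5 [U8, W => J2]. Adds J2.
Round 5: r6 [J2 => D8]. Adds D8.
Derived: B8 (round 2), U8 (round 3), D8 (round 5). S never appears in any round.

S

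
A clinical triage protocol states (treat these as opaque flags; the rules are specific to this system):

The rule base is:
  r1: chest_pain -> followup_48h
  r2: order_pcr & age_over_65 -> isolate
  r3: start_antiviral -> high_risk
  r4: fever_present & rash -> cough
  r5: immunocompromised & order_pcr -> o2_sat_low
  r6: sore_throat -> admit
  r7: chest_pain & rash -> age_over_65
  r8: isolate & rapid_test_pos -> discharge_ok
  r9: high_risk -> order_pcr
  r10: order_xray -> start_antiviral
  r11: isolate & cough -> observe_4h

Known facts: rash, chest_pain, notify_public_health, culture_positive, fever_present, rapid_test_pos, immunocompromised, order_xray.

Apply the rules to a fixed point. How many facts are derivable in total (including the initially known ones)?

18

Round 1 fires r1, r4, r7, r10, giving followup_48h, cough, age_over_65, start_antiviral.
Round 2 fires r3, giving high_risk.
Round 3 fires r9, giving order_pcr.
Round 4 fires r2, r5, giving isolate, o2_sat_low.
Round 5 fires r8, r11, giving discharge_ok, observe_4h.
Closure: {age_over_65, chest_pain, cough, culture_positive, discharge_ok, fever_present, followup_48h, high_risk, immunocompromised, isolate, notify_public_health, o2_sat_low, observe_4h, order_pcr, order_xray, rapid_test_pos, rash, start_antiviral} — 18 facts.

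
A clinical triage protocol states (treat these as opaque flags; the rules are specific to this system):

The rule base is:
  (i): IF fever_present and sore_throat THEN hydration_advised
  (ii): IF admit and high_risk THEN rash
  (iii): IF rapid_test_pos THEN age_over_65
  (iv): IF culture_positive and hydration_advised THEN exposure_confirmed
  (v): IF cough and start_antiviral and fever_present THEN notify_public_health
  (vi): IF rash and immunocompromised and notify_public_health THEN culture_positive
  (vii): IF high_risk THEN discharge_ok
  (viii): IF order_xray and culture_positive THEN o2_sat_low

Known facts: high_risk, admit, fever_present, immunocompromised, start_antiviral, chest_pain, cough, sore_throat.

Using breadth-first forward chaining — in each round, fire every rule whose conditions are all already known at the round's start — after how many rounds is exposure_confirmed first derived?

3

Round 1: (i) [IF fever_present and sore_throat THEN hydration_advised]; (ii) [IF admit and high_risk THEN rash]; (v) [IF cough and start_antiviral and fever_present THEN notify_public_health]; (vii) [IF high_risk THEN discharge_ok]. New: hydration_advised, rash, notify_public_health, discharge_ok.
Round 2: (vi) [IF rash and immunocompromised and notify_public_health THEN culture_positive]. New: culture_positive.
Round 3: (iv) [IF culture_positive and hydration_advised THEN exposure_confirmed]. New: exposure_confirmed.
exposure_confirmed first appears in round 3.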